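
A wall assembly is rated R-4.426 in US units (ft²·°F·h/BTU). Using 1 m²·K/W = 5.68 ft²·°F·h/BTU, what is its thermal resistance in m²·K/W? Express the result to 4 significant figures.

0.7792 m²·K/W

R_SI = 4.426/5.68 = 0.77923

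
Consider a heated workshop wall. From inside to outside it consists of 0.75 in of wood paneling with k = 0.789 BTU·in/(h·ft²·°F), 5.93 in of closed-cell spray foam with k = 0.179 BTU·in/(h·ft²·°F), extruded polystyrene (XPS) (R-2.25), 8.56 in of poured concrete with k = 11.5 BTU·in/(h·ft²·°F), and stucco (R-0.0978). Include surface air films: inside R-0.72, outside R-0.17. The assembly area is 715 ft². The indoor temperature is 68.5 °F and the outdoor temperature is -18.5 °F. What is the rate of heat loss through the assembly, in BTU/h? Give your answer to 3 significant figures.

0.75/0.789 = 0.9506
5.93/0.179 = 33.13
8.56/11.5 = 0.7443
R_total = 0.72 + 0.9506 + 33.13 + 2.25 + 0.7443 + 0.0978 + 0.17 = 38.06 ft²·°F·h/BTU
Q = A·ΔT/R = 715 × (68.5 − (-18.5)) / 38.06 = 1634 BTU/h

1630 BTU/h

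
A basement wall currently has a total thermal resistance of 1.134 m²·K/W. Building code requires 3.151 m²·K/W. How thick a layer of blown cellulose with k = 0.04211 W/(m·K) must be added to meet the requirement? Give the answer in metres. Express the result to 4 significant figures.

0.08494 m

ΔR = 3.151 − 1.134 = 2.017 m²·K/W
L = ΔR × k = 2.017 × 0.04211 = 0.084936 m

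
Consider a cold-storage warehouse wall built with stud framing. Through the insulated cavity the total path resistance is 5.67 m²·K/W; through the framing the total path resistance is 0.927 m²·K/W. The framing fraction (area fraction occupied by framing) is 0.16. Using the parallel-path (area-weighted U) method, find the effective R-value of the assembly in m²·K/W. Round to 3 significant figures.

U_eff = 0.84/5.67 + 0.16/0.927 = 0.1481 + 0.1726 = 0.3207
R_eff = 1/U_eff = 3.118 m²·K/W

3.12 m²·K/W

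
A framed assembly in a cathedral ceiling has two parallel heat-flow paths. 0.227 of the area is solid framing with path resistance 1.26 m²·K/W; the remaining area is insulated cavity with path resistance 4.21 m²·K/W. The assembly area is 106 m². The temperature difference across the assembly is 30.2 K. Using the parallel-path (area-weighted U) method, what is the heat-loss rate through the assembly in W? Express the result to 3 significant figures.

U_eff = 0.773/4.21 + 0.227/1.26 = 0.1836 + 0.1802 = 0.3638
R_eff = 1/U_eff = 2.749 m²·K/W
Q = 106 × 30.2 / 2.749 = 1164 W

1160 W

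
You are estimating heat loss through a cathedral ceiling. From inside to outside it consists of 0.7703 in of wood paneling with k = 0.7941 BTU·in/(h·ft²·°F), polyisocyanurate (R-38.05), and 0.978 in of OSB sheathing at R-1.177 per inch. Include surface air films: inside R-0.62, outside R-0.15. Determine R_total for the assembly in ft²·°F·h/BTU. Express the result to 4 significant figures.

40.94 ft²·°F·h/BTU

0.7703/0.7941 = 0.97003
0.978 × 1.177 = 1.1511
R_total = 0.62 + 0.97003 + 38.05 + 1.1511 + 0.15 = 40.941 ft²·°F·h/BTU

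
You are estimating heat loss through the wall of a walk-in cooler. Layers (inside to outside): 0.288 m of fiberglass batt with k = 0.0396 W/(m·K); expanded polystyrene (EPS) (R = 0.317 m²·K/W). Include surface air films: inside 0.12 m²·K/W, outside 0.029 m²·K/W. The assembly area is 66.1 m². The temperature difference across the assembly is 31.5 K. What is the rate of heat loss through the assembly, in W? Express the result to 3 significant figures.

0.288/0.0396 = 7.273
R_total = 0.12 + 7.273 + 0.317 + 0.029 = 7.739 m²·K/W
Q = A·ΔT/R = 66.1 × 31.5 / 7.739 = 269.1 W

269 W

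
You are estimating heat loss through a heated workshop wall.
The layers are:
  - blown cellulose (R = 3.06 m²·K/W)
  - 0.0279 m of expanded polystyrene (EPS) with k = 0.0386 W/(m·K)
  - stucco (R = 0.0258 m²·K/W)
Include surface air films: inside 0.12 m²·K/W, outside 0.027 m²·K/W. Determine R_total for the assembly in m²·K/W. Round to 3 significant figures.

0.0279/0.0386 = 0.7228
R_total = 0.12 + 3.06 + 0.7228 + 0.0258 + 0.027 = 3.956 m²·K/W

3.96 m²·K/W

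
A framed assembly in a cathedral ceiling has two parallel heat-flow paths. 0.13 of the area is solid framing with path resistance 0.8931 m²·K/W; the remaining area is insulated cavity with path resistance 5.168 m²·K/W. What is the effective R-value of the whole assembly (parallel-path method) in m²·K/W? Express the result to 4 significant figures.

3.186 m²·K/W

U_eff = 0.87/5.168 + 0.13/0.8931 = 0.16834 + 0.14556 = 0.3139
R_eff = 1/U_eff = 3.1857 m²·K/W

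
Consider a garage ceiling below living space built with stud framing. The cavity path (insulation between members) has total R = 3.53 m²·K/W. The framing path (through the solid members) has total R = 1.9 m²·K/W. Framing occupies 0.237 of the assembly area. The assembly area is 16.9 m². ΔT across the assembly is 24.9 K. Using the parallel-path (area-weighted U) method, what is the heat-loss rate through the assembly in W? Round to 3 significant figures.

U_eff = 0.763/3.53 + 0.237/1.9 = 0.2161 + 0.1247 = 0.3409
R_eff = 1/U_eff = 2.934 m²·K/W
Q = 16.9 × 24.9 / 2.934 = 143.4 W

143 W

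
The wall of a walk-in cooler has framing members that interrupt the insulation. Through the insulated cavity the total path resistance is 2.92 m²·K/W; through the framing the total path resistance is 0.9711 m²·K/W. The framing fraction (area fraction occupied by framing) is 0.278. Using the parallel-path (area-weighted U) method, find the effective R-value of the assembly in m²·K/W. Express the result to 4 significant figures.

U_eff = 0.722/2.92 + 0.278/0.9711 = 0.24726 + 0.28627 = 0.53353
R_eff = 1/U_eff = 1.8743 m²·K/W

1.874 m²·K/W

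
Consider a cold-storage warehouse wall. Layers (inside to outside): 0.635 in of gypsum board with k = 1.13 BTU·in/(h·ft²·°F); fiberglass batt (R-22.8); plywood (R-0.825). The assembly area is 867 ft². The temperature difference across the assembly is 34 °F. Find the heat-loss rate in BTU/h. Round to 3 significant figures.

1220 BTU/h

0.635/1.13 = 0.5619
R_total = 0.5619 + 22.8 + 0.825 = 24.19 ft²·°F·h/BTU
Q = A·ΔT/R = 867 × 34 / 24.19 = 1219 BTU/h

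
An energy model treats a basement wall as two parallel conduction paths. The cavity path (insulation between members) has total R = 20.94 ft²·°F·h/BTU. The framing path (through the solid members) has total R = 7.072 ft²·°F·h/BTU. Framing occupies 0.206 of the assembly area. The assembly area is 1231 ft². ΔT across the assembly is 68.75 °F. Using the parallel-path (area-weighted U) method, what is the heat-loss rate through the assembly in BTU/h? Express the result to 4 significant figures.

U_eff = 0.794/20.94 + 0.206/7.072 = 0.037918 + 0.029129 = 0.067047
R_eff = 1/U_eff = 14.915 ft²·°F·h/BTU
Q = 1231 × 68.75 / 14.915 = 5674.3 BTU/h

5674 BTU/h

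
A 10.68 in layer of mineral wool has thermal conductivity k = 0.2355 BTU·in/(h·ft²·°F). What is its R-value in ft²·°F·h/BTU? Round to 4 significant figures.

45.35 ft²·°F·h/BTU

R = L/k = 10.68/0.2355 = 45.35 ft²·°F·h/BTU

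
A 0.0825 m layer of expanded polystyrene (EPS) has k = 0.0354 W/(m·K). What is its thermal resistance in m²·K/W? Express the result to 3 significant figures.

2.33 m²·K/W

R = L/k = 0.0825/0.0354 = 2.331 m²·K/W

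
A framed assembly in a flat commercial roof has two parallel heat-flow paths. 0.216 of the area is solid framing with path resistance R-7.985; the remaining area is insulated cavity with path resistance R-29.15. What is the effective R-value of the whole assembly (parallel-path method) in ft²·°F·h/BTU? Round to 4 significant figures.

18.54 ft²·°F·h/BTU

U_eff = 0.784/29.15 + 0.216/7.985 = 0.026895 + 0.027051 = 0.053946
R_eff = 1/U_eff = 18.537 ft²·°F·h/BTU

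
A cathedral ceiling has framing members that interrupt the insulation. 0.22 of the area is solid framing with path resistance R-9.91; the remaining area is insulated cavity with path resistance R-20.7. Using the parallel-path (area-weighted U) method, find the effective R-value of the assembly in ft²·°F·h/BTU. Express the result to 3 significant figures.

16.7 ft²·°F·h/BTU

U_eff = 0.78/20.7 + 0.22/9.91 = 0.03768 + 0.0222 = 0.05988
R_eff = 1/U_eff = 16.7 ft²·°F·h/BTU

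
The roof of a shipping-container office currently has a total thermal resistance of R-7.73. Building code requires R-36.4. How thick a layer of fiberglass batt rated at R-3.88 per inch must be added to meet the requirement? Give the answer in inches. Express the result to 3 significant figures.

7.39 in

ΔR = 36.4 − 7.73 = 28.67 ft²·°F·h/BTU
L = ΔR / (R/in) = 28.67/3.88 = 7.389 in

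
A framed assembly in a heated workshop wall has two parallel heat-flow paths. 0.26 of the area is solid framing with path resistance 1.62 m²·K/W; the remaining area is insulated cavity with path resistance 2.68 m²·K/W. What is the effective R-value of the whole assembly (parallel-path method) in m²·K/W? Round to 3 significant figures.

U_eff = 0.74/2.68 + 0.26/1.62 = 0.2761 + 0.1605 = 0.4366
R_eff = 1/U_eff = 2.29 m²·K/W

2.29 m²·K/W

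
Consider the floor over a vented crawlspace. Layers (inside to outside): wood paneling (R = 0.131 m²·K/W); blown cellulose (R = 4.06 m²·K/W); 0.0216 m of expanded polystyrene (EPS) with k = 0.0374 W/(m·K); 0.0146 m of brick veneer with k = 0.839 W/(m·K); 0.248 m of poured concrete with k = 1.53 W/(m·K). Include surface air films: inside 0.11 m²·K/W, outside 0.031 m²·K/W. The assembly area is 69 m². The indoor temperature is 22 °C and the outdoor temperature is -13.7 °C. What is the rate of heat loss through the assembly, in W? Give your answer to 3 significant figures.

0.0216/0.0374 = 0.5775
0.0146/0.839 = 0.0174
0.248/1.53 = 0.1621
R_total = 0.11 + 0.131 + 4.06 + 0.5775 + 0.0174 + 0.1621 + 0.031 = 5.089 m²·K/W
Q = A·ΔT/R = 69 × (22 − (-13.7)) / 5.089 = 484 W

484 W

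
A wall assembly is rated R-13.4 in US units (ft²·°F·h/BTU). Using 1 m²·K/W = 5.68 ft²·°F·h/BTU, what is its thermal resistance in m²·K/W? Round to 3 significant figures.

R_SI = 13.4/5.68 = 2.359

2.36 m²·K/W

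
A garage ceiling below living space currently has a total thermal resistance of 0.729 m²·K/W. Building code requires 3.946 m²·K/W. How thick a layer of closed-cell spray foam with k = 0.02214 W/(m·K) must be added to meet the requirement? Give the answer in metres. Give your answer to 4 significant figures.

0.07122 m

ΔR = 3.946 − 0.729 = 3.217 m²·K/W
L = ΔR × k = 3.217 × 0.02214 = 0.071224 m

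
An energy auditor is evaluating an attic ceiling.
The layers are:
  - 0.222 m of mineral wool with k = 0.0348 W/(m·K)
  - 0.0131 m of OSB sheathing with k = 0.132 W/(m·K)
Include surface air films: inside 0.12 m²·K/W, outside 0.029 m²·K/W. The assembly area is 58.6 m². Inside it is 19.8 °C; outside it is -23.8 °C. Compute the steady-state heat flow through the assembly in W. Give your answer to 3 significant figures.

386 W

0.222/0.0348 = 6.379
0.0131/0.132 = 0.09924
R_total = 0.12 + 6.379 + 0.09924 + 0.029 = 6.628 m²·K/W
Q = A·ΔT/R = 58.6 × (19.8 − (-23.8)) / 6.628 = 385.5 W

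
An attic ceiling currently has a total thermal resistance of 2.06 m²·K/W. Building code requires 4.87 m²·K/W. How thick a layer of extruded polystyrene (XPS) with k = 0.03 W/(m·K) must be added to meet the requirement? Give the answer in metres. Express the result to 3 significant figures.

ΔR = 4.87 − 2.06 = 2.81 m²·K/W
L = ΔR × k = 2.81 × 0.03 = 0.0843 m

0.0843 m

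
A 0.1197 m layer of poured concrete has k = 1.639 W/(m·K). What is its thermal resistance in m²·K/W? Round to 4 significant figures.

R = L/k = 0.1197/1.639 = 0.073032 m²·K/W

0.07303 m²·K/W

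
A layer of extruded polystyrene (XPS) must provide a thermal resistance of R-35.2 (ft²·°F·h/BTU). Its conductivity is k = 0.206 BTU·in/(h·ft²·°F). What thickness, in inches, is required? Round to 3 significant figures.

L = R × k = 35.2 × 0.206 = 7.251 in

7.25 in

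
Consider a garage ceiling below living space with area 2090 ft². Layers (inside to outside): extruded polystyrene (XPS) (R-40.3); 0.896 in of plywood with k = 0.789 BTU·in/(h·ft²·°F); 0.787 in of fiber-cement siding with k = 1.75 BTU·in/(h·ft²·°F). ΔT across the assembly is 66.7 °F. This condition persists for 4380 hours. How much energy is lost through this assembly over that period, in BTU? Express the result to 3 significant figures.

0.896/0.789 = 1.136
0.787/1.75 = 0.4497
R_total = 40.3 + 1.136 + 0.4497 = 41.89 ft²·°F·h/BTU
Q = 2090 × 66.7 / 41.89 = 3328 BTU/h
E = 3328 × 4380 = 14580000 BTU

14600000 BTU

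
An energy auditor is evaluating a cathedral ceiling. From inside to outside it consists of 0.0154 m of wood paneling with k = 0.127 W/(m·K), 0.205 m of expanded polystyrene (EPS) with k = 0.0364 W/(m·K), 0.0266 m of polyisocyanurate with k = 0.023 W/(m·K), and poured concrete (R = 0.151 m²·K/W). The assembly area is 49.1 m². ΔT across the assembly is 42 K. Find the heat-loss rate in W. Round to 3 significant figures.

292 W

0.0154/0.127 = 0.1213
0.205/0.0364 = 5.632
0.0266/0.023 = 1.157
R_total = 0.1213 + 5.632 + 1.157 + 0.151 = 7.061 m²·K/W
Q = A·ΔT/R = 49.1 × 42 / 7.061 = 292.1 W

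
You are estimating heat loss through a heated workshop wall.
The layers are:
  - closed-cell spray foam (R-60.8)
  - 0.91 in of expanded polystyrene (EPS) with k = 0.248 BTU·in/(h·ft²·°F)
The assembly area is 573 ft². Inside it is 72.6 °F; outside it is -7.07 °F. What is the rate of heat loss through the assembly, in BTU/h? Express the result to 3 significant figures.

0.91/0.248 = 3.669
R_total = 60.8 + 3.669 = 64.47 ft²·°F·h/BTU
Q = A·ΔT/R = 573 × (72.6 − (-7.07)) / 64.47 = 708.1 BTU/h

708 BTU/h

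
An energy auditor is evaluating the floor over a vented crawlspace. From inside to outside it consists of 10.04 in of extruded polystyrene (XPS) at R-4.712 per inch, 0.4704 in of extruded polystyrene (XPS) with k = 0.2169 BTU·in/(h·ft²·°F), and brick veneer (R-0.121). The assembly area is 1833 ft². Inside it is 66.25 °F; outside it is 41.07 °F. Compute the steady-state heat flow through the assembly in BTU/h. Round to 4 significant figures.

930.6 BTU/h

10.04 × 4.712 = 47.308
0.4704/0.2169 = 2.1687
R_total = 47.308 + 2.1687 + 0.121 = 49.598 ft²·°F·h/BTU
Q = A·ΔT/R = 1833 × (66.25 − 41.07) / 49.598 = 930.58 BTU/h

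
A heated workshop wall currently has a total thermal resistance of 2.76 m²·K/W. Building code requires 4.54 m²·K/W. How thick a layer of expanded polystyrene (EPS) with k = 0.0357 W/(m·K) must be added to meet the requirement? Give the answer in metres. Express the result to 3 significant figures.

0.0635 m

ΔR = 4.54 − 2.76 = 1.78 m²·K/W
L = ΔR × k = 1.78 × 0.0357 = 0.06355 m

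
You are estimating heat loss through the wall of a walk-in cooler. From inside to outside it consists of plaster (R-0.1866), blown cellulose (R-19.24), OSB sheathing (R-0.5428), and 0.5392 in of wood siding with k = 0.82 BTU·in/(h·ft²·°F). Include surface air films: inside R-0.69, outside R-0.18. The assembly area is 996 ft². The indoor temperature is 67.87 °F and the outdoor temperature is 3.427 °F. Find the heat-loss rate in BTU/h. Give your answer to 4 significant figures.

0.5392/0.82 = 0.65756
R_total = 0.69 + 0.1866 + 19.24 + 0.5428 + 0.65756 + 0.18 = 21.497 ft²·°F·h/BTU
Q = A·ΔT/R = 996 × (67.87 − 3.427) / 21.497 = 2985.8 BTU/h

2986 BTU/h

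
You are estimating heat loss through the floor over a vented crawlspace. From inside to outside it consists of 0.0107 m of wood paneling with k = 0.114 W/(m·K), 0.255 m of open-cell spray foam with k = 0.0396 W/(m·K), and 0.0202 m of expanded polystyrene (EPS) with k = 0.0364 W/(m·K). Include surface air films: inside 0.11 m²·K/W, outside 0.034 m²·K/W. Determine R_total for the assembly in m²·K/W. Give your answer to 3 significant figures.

7.23 m²·K/W

0.0107/0.114 = 0.09386
0.255/0.0396 = 6.439
0.0202/0.0364 = 0.5549
R_total = 0.11 + 0.09386 + 6.439 + 0.5549 + 0.034 = 7.232 m²·K/W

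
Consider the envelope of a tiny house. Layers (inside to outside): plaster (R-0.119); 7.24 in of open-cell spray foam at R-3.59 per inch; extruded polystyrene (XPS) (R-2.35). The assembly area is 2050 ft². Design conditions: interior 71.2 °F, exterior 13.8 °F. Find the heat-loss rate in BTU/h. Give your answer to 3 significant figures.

4130 BTU/h

7.24 × 3.59 = 25.99
R_total = 0.119 + 25.99 + 2.35 = 28.46 ft²·°F·h/BTU
Q = A·ΔT/R = 2050 × (71.2 − 13.8) / 28.46 = 4134 BTU/h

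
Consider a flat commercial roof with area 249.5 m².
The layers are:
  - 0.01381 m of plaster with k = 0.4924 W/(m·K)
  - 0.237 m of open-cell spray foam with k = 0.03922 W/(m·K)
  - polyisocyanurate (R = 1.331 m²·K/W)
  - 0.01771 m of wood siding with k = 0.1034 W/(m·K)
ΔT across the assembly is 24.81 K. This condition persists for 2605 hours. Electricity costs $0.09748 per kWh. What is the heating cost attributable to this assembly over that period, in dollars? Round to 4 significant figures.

0.01381/0.4924 = 0.028046
0.237/0.03922 = 6.0428
0.01771/0.1034 = 0.17128
R_total = 0.028046 + 6.0428 + 1.331 + 0.17128 = 7.5732 m²·K/W
Q = 249.5 × 24.81 / 7.5732 = 817.37 W
E = 817.37 W × 2605 h / 1000 = 2129.3 kWh
Cost = 2129.3 × 0.09748 = $207.56

207.6 dollars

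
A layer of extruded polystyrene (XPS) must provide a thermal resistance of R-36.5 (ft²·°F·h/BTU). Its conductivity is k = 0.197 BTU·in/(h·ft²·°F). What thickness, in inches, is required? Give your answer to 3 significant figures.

L = R × k = 36.5 × 0.197 = 7.191 in

7.19 in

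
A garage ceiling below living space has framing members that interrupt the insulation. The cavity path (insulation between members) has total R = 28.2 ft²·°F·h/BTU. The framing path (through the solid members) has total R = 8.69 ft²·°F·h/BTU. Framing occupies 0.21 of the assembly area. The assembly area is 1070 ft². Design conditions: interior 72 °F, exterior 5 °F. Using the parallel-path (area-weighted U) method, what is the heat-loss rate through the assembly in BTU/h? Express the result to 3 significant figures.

U_eff = 0.79/28.2 + 0.21/8.69 = 0.02801 + 0.02417 = 0.05218
R_eff = 1/U_eff = 19.16 ft²·°F·h/BTU
Q = 1070 × (72 − 5) / 19.16 = 3741 BTU/h

3740 BTU/h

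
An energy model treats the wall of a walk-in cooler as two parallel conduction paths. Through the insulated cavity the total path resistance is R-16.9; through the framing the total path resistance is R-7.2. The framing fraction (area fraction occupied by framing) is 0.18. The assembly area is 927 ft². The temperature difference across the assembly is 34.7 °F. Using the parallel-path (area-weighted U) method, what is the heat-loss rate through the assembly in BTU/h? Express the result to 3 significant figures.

U_eff = 0.82/16.9 + 0.18/7.2 = 0.04852 + 0.025 = 0.07352
R_eff = 1/U_eff = 13.6 ft²·°F·h/BTU
Q = 927 × 34.7 / 13.6 = 2365 BTU/h

2360 BTU/h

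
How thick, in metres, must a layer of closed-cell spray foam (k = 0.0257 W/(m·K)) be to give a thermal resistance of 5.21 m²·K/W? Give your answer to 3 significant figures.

0.134 m

L = R·k = 5.21 × 0.0257 = 0.1339 m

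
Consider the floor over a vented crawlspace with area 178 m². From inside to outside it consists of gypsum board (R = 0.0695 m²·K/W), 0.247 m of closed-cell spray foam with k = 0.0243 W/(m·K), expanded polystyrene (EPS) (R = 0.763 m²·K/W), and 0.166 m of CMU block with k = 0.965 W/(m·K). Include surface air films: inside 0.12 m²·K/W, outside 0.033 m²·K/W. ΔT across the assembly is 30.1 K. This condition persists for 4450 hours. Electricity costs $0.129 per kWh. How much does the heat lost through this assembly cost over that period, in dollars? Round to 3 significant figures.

0.247/0.0243 = 10.16
0.166/0.965 = 0.172
R_total = 0.12 + 0.0695 + 10.16 + 0.763 + 0.172 + 0.033 = 11.32 m²·K/W
Q = 178 × 30.1 / 11.32 = 473.2 W
E = 473.2 W × 4450 h / 1000 = 2106 kWh
Cost = 2106 × 0.129 = $271.6

272 dollars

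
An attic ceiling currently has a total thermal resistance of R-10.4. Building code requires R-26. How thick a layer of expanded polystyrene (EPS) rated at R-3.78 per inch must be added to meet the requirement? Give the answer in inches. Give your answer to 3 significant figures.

4.13 in

ΔR = 26 − 10.4 = 15.6 ft²·°F·h/BTU
L = ΔR / (R/in) = 15.6/3.78 = 4.127 in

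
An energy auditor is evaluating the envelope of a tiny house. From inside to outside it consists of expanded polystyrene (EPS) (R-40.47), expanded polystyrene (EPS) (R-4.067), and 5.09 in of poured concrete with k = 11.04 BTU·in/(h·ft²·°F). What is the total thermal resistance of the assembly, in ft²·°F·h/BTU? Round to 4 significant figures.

45.00 ft²·°F·h/BTU

5.09/11.04 = 0.46105
R_total = 40.47 + 4.067 + 0.46105 = 44.998 ft²·°F·h/BTU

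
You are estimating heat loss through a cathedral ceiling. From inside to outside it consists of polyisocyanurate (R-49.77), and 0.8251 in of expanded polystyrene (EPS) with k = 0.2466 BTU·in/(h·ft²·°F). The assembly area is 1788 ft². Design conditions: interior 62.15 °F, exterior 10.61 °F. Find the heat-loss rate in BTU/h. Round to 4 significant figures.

0.8251/0.2466 = 3.3459
R_total = 49.77 + 3.3459 = 53.116 ft²·°F·h/BTU
Q = A·ΔT/R = 1788 × (62.15 − 10.61) / 53.116 = 1735 BTU/h

1735 BTU/h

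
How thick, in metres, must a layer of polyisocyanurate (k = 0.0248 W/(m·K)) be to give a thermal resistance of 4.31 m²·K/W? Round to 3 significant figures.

L = R·k = 4.31 × 0.0248 = 0.1069 m

0.107 m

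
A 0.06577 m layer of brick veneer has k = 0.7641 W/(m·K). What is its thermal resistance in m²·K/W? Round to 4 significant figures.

R = L/k = 0.06577/0.7641 = 0.086075 m²·K/W

0.08608 m²·K/W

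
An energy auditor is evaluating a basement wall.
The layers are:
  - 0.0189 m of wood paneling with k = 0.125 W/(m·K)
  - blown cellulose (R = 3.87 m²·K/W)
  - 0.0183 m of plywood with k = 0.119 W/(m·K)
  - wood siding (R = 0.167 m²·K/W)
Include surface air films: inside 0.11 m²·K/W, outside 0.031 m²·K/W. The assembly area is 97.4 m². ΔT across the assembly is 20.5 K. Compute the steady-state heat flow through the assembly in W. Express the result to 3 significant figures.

0.0189/0.125 = 0.1512
0.0183/0.119 = 0.1538
R_total = 0.11 + 0.1512 + 3.87 + 0.1538 + 0.167 + 0.031 = 4.483 m²·K/W
Q = A·ΔT/R = 97.4 × 20.5 / 4.483 = 445.4 W

445 W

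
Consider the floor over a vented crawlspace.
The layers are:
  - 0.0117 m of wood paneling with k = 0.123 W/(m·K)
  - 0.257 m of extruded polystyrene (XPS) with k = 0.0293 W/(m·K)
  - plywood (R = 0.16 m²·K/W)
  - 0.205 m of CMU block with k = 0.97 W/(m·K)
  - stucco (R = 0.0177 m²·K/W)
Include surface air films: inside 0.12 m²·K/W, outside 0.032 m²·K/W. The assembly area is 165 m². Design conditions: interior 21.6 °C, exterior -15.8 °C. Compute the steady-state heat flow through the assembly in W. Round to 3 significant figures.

0.0117/0.123 = 0.09512
0.257/0.0293 = 8.771
0.205/0.97 = 0.2113
R_total = 0.12 + 0.09512 + 8.771 + 0.16 + 0.2113 + 0.0177 + 0.032 = 9.407 m²·K/W
Q = A·ΔT/R = 165 × (21.6 − (-15.8)) / 9.407 = 656 W

656 W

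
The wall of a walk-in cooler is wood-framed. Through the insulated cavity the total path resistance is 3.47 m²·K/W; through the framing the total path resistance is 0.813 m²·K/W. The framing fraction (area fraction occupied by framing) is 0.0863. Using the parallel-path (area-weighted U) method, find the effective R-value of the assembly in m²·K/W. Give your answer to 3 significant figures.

U_eff = 0.9137/3.47 + 0.0863/0.813 = 0.2633 + 0.1062 = 0.3695
R_eff = 1/U_eff = 2.707 m²·K/W

2.71 m²·K/W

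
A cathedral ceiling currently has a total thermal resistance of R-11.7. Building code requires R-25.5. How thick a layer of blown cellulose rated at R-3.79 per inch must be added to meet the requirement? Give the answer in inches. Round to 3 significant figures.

3.64 in

ΔR = 25.5 − 11.7 = 13.8 ft²·°F·h/BTU
L = ΔR / (R/in) = 13.8/3.79 = 3.641 in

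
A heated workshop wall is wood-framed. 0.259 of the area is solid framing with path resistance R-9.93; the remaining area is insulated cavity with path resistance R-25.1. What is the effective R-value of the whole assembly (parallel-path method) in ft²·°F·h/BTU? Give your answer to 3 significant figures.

U_eff = 0.741/25.1 + 0.259/9.93 = 0.02952 + 0.02608 = 0.0556
R_eff = 1/U_eff = 17.98 ft²·°F·h/BTU

18.0 ft²·°F·h/BTU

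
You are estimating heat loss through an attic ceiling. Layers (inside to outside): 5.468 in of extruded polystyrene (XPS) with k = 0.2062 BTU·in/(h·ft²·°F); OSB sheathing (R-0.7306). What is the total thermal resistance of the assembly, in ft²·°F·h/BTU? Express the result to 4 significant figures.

5.468/0.2062 = 26.518
R_total = 26.518 + 0.7306 = 27.249 ft²·°F·h/BTU

27.25 ft²·°F·h/BTU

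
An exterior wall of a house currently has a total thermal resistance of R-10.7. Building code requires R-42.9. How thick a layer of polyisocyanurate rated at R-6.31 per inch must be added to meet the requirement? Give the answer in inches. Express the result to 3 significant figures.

ΔR = 42.9 − 10.7 = 32.2 ft²·°F·h/BTU
L = ΔR / (R/in) = 32.2/6.31 = 5.103 in

5.10 in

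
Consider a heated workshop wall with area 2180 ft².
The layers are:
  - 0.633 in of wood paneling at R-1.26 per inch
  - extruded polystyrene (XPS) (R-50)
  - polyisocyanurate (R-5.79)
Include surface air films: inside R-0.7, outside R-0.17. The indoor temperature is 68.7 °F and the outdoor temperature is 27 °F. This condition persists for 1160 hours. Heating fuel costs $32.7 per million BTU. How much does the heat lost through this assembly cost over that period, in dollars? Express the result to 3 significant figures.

0.633 × 1.26 = 0.7976
R_total = 0.7 + 0.7976 + 50 + 5.79 + 0.17 = 57.46 ft²·°F·h/BTU
Q = 2180 × (68.7 − 27) / 57.46 = 1582 BTU/h
E = 1582 × 1160 = 1835000 BTU
Cost = 1835000/10⁶ × 32.7 = $60.01

60.0 dollars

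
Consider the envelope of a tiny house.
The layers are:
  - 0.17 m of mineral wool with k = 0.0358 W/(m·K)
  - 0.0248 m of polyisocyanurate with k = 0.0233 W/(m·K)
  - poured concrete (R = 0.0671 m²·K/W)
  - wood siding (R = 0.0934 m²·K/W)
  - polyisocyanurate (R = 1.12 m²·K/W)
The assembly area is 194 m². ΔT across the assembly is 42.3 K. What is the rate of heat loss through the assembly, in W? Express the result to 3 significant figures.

1160 W

0.17/0.0358 = 4.749
0.0248/0.0233 = 1.064
R_total = 4.749 + 1.064 + 0.0671 + 0.0934 + 1.12 = 7.093 m²·K/W
Q = A·ΔT/R = 194 × 42.3 / 7.093 = 1157 W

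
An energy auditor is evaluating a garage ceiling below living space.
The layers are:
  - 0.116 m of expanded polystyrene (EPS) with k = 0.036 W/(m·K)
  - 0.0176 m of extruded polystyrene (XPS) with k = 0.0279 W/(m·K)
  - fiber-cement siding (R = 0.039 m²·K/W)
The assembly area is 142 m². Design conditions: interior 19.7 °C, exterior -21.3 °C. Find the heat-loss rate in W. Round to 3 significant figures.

1500 W

0.116/0.036 = 3.222
0.0176/0.0279 = 0.6308
R_total = 3.222 + 0.6308 + 0.039 = 3.892 m²·K/W
Q = A·ΔT/R = 142 × (19.7 − (-21.3)) / 3.892 = 1496 W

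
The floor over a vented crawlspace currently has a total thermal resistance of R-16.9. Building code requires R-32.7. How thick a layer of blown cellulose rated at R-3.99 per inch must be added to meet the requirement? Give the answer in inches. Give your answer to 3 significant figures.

3.96 in

ΔR = 32.7 − 16.9 = 15.8 ft²·°F·h/BTU
L = ΔR / (R/in) = 15.8/3.99 = 3.96 in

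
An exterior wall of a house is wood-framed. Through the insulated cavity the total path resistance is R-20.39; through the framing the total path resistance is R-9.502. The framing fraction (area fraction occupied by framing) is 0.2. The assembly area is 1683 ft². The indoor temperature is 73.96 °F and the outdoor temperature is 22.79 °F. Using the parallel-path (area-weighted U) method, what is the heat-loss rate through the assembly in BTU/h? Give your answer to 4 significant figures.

5192 BTU/h

U_eff = 0.8/20.39 + 0.2/9.502 = 0.039235 + 0.021048 = 0.060283
R_eff = 1/U_eff = 16.588 ft²·°F·h/BTU
Q = 1683 × (73.96 − 22.79) / 16.588 = 5191.5 BTU/h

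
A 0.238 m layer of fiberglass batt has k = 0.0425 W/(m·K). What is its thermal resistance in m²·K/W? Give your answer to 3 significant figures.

5.60 m²·K/W

R = L/k = 0.238/0.0425 = 5.6 m²·K/W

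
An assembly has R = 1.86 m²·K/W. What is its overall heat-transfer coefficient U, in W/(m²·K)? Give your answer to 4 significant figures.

0.5376 W/(m²·K)

U = 1/R = 1/1.86 = 0.53763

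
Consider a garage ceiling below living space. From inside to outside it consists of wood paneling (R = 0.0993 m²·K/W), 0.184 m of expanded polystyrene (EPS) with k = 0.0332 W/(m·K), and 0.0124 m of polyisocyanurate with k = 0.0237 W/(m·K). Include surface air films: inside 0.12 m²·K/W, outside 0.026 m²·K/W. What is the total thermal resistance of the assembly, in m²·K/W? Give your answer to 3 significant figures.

0.184/0.0332 = 5.542
0.0124/0.0237 = 0.5232
R_total = 0.12 + 0.0993 + 5.542 + 0.5232 + 0.026 = 6.311 m²·K/W

6.31 m²·K/W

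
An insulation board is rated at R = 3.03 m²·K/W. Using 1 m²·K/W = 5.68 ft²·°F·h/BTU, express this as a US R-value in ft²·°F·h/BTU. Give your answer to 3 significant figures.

17.2 ft²·°F·h/BTU

R_US = 3.03 × 5.68 = 17.21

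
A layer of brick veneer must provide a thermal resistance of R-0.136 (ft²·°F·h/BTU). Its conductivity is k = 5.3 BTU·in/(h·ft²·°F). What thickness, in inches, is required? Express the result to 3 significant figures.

0.721 in

L = R × k = 0.136 × 5.3 = 0.7208 in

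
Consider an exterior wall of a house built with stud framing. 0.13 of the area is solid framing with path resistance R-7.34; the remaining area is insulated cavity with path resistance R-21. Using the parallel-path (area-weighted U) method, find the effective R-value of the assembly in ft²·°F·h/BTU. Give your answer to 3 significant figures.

U_eff = 0.87/21 + 0.13/7.34 = 0.04143 + 0.01771 = 0.05914
R_eff = 1/U_eff = 16.91 ft²·°F·h/BTU

16.9 ft²·°F·h/BTU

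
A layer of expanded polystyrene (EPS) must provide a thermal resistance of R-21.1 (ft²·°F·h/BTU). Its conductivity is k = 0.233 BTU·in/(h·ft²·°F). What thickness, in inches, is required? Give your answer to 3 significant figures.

4.92 in

L = R × k = 21.1 × 0.233 = 4.916 in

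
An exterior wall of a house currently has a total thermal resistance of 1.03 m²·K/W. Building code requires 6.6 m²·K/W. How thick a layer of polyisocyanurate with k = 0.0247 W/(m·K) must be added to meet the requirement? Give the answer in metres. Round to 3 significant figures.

0.138 m

ΔR = 6.6 − 1.03 = 5.57 m²·K/W
L = ΔR × k = 5.57 × 0.0247 = 0.1376 m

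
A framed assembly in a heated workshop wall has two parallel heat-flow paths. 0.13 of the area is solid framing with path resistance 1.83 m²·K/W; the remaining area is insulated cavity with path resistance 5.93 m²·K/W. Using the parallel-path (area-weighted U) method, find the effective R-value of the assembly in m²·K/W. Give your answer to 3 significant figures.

4.59 m²·K/W

U_eff = 0.87/5.93 + 0.13/1.83 = 0.1467 + 0.07104 = 0.2177
R_eff = 1/U_eff = 4.592 m²·K/W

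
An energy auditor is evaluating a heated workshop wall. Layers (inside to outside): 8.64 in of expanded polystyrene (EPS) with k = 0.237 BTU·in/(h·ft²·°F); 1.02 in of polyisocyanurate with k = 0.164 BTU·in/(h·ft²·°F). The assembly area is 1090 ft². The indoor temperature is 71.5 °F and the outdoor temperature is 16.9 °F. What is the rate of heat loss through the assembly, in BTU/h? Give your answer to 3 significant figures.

8.64/0.237 = 36.46
1.02/0.164 = 6.22
R_total = 36.46 + 6.22 = 42.68 ft²·°F·h/BTU
Q = A·ΔT/R = 1090 × (71.5 − 16.9) / 42.68 = 1395 BTU/h

1390 BTU/h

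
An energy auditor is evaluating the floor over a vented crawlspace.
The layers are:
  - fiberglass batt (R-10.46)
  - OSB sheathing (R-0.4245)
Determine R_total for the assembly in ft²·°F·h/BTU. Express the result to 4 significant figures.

10.88 ft²·°F·h/BTU

R_total = 10.46 + 0.4245 = 10.885 ft²·°F·h/BTU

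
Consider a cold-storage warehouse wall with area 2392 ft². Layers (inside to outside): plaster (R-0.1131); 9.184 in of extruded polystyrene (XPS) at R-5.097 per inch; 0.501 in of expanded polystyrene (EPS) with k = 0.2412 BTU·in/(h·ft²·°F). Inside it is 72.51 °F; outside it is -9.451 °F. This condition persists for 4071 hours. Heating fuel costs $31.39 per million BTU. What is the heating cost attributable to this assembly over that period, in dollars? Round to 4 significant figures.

511.3 dollars

9.184 × 5.097 = 46.811
0.501/0.2412 = 2.0771
R_total = 0.1131 + 46.811 + 2.0771 = 49.001 ft²·°F·h/BTU
Q = 2392 × (72.51 − (-9.451)) / 49.001 = 4000.9 BTU/h
E = 4000.9 × 4071 = 16288000 BTU
Cost = 16288000/10⁶ × 31.39 = $511.28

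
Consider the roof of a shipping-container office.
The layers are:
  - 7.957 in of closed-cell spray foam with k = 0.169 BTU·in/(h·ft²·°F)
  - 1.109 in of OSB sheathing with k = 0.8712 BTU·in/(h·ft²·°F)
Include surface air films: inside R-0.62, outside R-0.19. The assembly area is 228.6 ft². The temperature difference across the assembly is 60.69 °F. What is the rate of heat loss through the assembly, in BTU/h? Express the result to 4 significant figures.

7.957/0.169 = 47.083
1.109/0.8712 = 1.273
R_total = 0.62 + 47.083 + 1.273 + 0.19 = 49.166 ft²·°F·h/BTU
Q = A·ΔT/R = 228.6 × 60.69 / 49.166 = 282.18 BTU/h

282.2 BTU/h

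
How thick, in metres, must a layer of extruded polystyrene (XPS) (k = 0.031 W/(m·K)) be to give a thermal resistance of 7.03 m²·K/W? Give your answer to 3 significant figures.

L = R·k = 7.03 × 0.031 = 0.2179 m

0.218 m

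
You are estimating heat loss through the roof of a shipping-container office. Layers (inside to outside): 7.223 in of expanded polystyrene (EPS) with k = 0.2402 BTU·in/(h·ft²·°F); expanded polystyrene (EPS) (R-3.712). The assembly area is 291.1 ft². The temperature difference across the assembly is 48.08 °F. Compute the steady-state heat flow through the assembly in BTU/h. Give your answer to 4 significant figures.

7.223/0.2402 = 30.071
R_total = 30.071 + 3.712 = 33.783 ft²·°F·h/BTU
Q = A·ΔT/R = 291.1 × 48.08 / 33.783 = 414.3 BTU/h

414.3 BTU/h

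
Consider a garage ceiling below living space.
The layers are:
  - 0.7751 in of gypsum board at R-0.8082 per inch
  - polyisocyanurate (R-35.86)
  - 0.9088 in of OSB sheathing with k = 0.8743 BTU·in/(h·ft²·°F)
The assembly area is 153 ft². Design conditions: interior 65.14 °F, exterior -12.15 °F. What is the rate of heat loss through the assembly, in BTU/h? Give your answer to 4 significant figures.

315.1 BTU/h

0.7751 × 0.8082 = 0.62644
0.9088/0.8743 = 1.0395
R_total = 0.62644 + 35.86 + 1.0395 = 37.526 ft²·°F·h/BTU
Q = A·ΔT/R = 153 × (65.14 − (-12.15)) / 37.526 = 315.13 BTU/h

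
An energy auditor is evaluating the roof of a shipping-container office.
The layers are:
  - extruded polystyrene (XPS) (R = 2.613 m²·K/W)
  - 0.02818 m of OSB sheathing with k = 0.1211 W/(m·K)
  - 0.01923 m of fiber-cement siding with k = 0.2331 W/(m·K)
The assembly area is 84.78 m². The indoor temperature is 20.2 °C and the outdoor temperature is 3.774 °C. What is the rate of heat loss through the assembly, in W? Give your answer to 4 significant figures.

0.02818/0.1211 = 0.2327
0.01923/0.2331 = 0.082497
R_total = 2.613 + 0.2327 + 0.082497 = 2.9282 m²·K/W
Q = A·ΔT/R = 84.78 × (20.2 − 3.774) / 2.9282 = 475.58 W

475.6 W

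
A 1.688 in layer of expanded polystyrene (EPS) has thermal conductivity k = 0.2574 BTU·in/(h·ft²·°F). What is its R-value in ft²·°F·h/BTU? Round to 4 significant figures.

6.558 ft²·°F·h/BTU

R = L/k = 1.688/0.2574 = 6.5579 ft²·°F·h/BTU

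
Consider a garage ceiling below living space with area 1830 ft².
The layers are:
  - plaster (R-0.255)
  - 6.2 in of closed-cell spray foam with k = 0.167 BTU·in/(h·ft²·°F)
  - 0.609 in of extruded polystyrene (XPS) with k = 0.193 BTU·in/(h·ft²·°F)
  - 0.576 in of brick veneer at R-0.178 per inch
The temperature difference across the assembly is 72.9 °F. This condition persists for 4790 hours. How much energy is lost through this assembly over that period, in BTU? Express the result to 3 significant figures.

15700000 BTU

6.2/0.167 = 37.13
0.609/0.193 = 3.155
0.576 × 0.178 = 0.1025
R_total = 0.255 + 37.13 + 3.155 + 0.1025 = 40.64 ft²·°F·h/BTU
Q = 1830 × 72.9 / 40.64 = 3283 BTU/h
E = 3283 × 4790 = 15720000 BTU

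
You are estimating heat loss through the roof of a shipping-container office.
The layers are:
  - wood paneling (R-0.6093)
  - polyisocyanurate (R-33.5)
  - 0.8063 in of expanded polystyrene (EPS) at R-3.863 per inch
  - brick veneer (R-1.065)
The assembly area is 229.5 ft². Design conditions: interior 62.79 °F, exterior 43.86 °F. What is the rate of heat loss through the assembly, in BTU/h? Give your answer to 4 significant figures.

113.5 BTU/h

0.8063 × 3.863 = 3.1147
R_total = 0.6093 + 33.5 + 3.1147 + 1.065 = 38.289 ft²·°F·h/BTU
Q = A·ΔT/R = 229.5 × (62.79 − 43.86) / 38.289 = 113.46 BTU/h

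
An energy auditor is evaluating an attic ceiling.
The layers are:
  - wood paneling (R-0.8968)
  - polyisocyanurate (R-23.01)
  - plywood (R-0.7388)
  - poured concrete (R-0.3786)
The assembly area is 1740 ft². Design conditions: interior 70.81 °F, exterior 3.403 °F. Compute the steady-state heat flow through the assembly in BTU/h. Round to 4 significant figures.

R_total = 0.8968 + 23.01 + 0.7388 + 0.3786 = 25.024 ft²·°F·h/BTU
Q = A·ΔT/R = 1740 × (70.81 − 3.403) / 25.024 = 4687 BTU/h

4687 BTU/h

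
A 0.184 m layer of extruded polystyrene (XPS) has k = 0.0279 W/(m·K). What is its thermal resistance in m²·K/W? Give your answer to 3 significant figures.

6.59 m²·K/W

R = L/k = 0.184/0.0279 = 6.595 m²·K/W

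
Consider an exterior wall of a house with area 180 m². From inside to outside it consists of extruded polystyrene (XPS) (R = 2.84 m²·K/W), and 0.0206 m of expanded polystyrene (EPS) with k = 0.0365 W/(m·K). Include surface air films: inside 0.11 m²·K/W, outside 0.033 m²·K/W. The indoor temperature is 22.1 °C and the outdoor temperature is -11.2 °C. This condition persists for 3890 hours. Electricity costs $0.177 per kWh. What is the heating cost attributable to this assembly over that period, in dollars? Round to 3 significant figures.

0.0206/0.0365 = 0.5644
R_total = 0.11 + 2.84 + 0.5644 + 0.033 = 3.547 m²·K/W
Q = 180 × (22.1 − (-11.2)) / 3.547 = 1690 W
E = 1690 W × 3890 h / 1000 = 6573 kWh
Cost = 6573 × 0.177 = $1163

1160 dollars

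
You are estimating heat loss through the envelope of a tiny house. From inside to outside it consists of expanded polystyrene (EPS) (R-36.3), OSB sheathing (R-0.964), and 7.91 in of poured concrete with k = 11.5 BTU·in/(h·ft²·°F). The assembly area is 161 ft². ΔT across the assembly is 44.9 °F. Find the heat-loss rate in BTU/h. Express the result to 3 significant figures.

190 BTU/h

7.91/11.5 = 0.6878
R_total = 36.3 + 0.964 + 0.6878 = 37.95 ft²·°F·h/BTU
Q = A·ΔT/R = 161 × 44.9 / 37.95 = 190.5 BTU/h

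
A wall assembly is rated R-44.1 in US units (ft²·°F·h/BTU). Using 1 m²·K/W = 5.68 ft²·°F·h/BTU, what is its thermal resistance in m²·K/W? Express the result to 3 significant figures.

7.76 m²·K/W

R_SI = 44.1/5.68 = 7.764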